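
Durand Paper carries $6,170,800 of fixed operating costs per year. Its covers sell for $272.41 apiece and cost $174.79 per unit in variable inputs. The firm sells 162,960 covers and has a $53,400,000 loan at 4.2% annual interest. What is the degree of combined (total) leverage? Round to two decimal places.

Total contribution margin = 162,960 × $97.62 = $15,908,155.20.
Subtracting fixed costs: EBIT = $15,908,155.20 − $6,170,800 = $9,737,355.20. Interest = $2,242,800.00, so EBIT − I = $7,494,555.20.
DCL = contribution ÷ (EBIT − I) = $15,908,155.20 ÷ $7,494,555.20 = 2.1226.

2.12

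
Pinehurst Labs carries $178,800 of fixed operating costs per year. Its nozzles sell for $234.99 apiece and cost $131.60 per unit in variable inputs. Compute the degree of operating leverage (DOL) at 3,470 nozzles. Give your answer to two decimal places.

Contribution at this volume is 3,470 × $103.39 = $358,763.30.
Operating income = contribution − fixed costs = $358,763.30 − $178,800 = $179,963.30.
DOL = contribution ÷ EBIT = $358,763.30 ÷ $179,963.30 = 1.9935.

1.99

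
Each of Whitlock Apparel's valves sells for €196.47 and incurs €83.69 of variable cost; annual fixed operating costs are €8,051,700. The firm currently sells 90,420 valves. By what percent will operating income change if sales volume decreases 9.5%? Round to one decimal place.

Total contribution margin = 90,420 × €112.78 = €10,197,567.60.
Subtracting fixed costs: EBIT = €10,197,567.60 − €8,051,700 = €2,145,867.60.
Degree of operating leverage = €10,197,567.60 / €2,145,867.60 = 4.7522.
Operating income changes by 4.7522 × -9.5% = -45.1%.

-45.1%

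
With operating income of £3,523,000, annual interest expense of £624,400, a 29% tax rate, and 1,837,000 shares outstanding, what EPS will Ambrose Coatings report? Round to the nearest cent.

Interest = £624,400.00, so EBT = £3,523,000 − £624,400.00 = £2,898,600.00.
After tax at 29%: net income = £2,898,600.00 × 0.71 = £2,058,006.00.
EPS = £2,058,006.00 ÷ 1,837,000 = £1.12.

£1.12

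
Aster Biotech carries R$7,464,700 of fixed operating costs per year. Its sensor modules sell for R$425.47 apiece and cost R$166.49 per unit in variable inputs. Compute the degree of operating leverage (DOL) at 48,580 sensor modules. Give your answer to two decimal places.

At 48,580 units, contribution = 48,580 × R$258.98 = R$12,581,248.40.
Operating income = contribution − fixed costs = R$12,581,248.40 − R$7,464,700 = R$5,116,548.40.
So DOL = total CM / EBIT = R$12,581,248.40 / R$5,116,548.40 = 2.4589.

2.46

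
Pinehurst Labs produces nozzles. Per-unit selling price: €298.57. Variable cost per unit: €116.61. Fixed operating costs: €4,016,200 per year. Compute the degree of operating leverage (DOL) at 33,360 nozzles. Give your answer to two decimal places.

Total contribution margin = 33,360 × €181.96 = €6,070,185.60.
Subtracting fixed costs: EBIT = €6,070,185.60 − €4,016,200 = €2,053,985.60.
DOL = contribution ÷ EBIT = €6,070,185.60 ÷ €2,053,985.60 = 2.9553.

2.96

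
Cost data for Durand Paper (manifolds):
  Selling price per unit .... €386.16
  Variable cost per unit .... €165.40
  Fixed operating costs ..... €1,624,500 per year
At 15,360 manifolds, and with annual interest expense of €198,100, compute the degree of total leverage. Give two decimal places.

Contribution at this volume is 15,360 × €220.76 = €3,390,873.60.
EBIT = €3,390,873.60 − €1,624,500 = €1,766,373.60. Interest = €198,100.00.
DOL = €3,390,873.60 ÷ €1,766,373.60 = 1.9197; DFL = €1,766,373.60 ÷ €1,568,273.60 = 1.1263.
Combined leverage = 1.9197 × 1.1263 = 2.1622.

2.16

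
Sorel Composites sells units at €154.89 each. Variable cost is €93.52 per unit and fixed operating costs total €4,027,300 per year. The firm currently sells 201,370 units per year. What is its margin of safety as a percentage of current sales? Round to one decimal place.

67.4%

Contribution margin per unit = €154.89 − €93.52 = €61.37. Break-even units = €4,027,300 ÷ €61.37 = 65,623.27; break-even revenue = 65,623.27 × €154.89 = €10,164,388.09.
Current sales = 201,370 × €154.89 = €31,190,199.30.
Margin of safety = (€31,190,199.30 − €10,164,388.09) ÷ €31,190,199.30 = 67.4%.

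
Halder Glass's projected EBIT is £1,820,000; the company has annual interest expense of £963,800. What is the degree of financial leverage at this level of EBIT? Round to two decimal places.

2.13

Annual interest charges come to £963,800.00.
DFL = EBIT ÷ (EBIT − I) = £1,820,000 ÷ (£1,820,000 − £963,800.00) = £1,820,000 ÷ £856,200.00 = 2.1257.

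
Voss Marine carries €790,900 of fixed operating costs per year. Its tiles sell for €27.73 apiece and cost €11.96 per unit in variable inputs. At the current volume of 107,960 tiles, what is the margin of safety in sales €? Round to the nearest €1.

Each unit contributes €27.73 − €11.96 = €15.77. Break-even units = €790,900 ÷ €15.77 = 50,152.19; break-even revenue = 50,152.19 × €27.73 = €1,390,720.16.
Current sales = 107,960 × €27.73 = €2,993,730.80.
Margin of safety = €2,993,730.80 − €1,390,720.16 = €1,603,011.

€1,603,011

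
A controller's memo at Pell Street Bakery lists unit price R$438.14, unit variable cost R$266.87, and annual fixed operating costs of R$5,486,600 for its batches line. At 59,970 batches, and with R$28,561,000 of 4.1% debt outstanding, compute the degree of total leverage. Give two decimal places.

Total contribution margin = 59,970 × R$171.27 = R$10,271,061.90.
Subtracting fixed costs: EBIT = R$10,271,061.90 − R$5,486,600 = R$4,784,461.90. Interest = R$1,171,001.00, so EBIT − I = R$3,613,460.90.
Degree of total leverage = total CM / (EBIT − interest) = R$10,271,061.90 / R$3,613,460.90 = 2.8424.

2.84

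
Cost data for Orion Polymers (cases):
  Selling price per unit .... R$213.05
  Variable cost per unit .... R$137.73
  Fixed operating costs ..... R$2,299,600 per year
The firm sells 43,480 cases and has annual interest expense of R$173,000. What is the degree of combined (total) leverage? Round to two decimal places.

4.08

Total contribution margin = 43,480 × R$75.32 = R$3,274,913.60.
Subtracting fixed costs: EBIT = R$3,274,913.60 − R$2,299,600 = R$975,313.60. Interest = R$173,000.00.
DOL = R$3,274,913.60 ÷ R$975,313.60 = 3.3578; DFL = R$975,313.60 ÷ R$802,313.60 = 1.2156.
Combined leverage = 3.3578 × 1.2156 = 4.0817.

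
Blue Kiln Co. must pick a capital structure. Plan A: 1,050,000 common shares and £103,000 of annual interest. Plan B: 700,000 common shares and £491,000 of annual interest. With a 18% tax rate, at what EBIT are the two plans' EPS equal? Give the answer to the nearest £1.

£1,267,000

At indifference, (EBIT − 103,000)(1 − t)/1,050,000 = (EBIT − 491,000)(1 − t)/700,000.
The (1 − t) factor cancels: (EBIT − 103,000) × 700,000 = (EBIT − 491,000) × 1,050,000.
Solving, EBIT = (491,000·1,050,000 − 103,000·700,000) / (1,050,000 − 700,000) = 443,450,000,000 / 350,000 = 1,267,000.00.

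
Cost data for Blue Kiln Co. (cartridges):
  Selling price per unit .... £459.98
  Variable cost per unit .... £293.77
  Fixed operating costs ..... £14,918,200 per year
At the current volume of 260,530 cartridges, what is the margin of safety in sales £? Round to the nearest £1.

£78,553,025

Contribution margin per unit = £459.98 − £293.77 = £166.21. Break-even units = £14,918,200 ÷ £166.21 = 89,755.13; break-even revenue = 89,755.13 × £459.98 = £41,285,564.26.
Current sales = 260,530 × £459.98 = £119,838,589.40.
Margin of safety = £119,838,589.40 − £41,285,564.26 = £78,553,025.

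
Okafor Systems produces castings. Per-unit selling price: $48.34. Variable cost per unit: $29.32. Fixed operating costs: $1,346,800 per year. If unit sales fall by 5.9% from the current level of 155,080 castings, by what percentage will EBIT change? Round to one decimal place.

At 155,080 units, contribution = 155,080 × $19.02 = $2,949,621.60.
Operating income = contribution − fixed costs = $2,949,621.60 − $1,346,800 = $1,602,821.60.
So DOL = total CM / EBIT = $2,949,621.60 / $1,602,821.60 = 1.8403.
%ΔEBIT = DOL × %ΔSales = 1.8403 × -5.9% = -10.9%.

-10.9%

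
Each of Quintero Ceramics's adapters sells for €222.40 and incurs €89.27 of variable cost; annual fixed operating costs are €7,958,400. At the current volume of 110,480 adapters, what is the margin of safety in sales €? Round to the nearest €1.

€11,275,866

Each unit contributes €222.40 − €89.27 = €133.13. Break-even units = €7,958,400 ÷ €133.13 = 59,779.16; break-even revenue = 59,779.16 × €222.40 = €13,294,885.90.
Current sales = 110,480 × €222.40 = €24,570,752.00.
Margin of safety = €24,570,752.00 − €13,294,885.90 = €11,275,866.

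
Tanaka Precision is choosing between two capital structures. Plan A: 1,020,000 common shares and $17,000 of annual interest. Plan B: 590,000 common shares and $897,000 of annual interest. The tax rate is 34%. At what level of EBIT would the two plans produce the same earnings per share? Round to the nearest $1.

$2,104,442

Set EPS_A = EPS_B: (EBIT − $17,000)(1 − 0.34) ÷ 1,020,000 = (EBIT − $897,000)(1 − 0.34) ÷ 590,000.
Cancelling (1 − t) and cross-multiplying: 590,000·(EBIT − 17,000) = 1,020,000·(EBIT − 897,000).
Solving, EBIT = (897,000·1,020,000 − 17,000·590,000) / (1,020,000 − 590,000) = 904,910,000,000 / 430,000 = 2,104,441.86.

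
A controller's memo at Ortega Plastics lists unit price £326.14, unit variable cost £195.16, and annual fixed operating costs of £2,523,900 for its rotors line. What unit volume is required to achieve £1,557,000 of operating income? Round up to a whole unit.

31,157 rotors

Each unit contributes £326.14 − £195.16 = £130.98.
Units = (FC + target) / CM = (£2,523,900 + £1,557,000) / £130.98 = 31,156.67, so 31,157 rotors.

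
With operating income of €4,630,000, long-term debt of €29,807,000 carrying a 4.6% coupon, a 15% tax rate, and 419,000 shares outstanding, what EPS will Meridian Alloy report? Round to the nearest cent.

Interest = €1,371,122.00, so EBT = €4,630,000 − €1,371,122.00 = €3,258,878.00.
After tax at 15%: net income = €3,258,878.00 × 0.85 = €2,770,046.30.
EPS = €2,770,046.30 ÷ 419,000 = €6.61.

€6.61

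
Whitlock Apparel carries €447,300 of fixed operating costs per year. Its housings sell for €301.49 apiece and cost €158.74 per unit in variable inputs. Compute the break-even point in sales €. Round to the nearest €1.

€944,704

CM per unit = €301.49 − €158.74 = €142.75; CM ratio = €142.75 / €301.49 = 0.4735.
Break-even sales = FC ÷ CM ratio = €447,300 × €301.49 / €142.75 = €944,704.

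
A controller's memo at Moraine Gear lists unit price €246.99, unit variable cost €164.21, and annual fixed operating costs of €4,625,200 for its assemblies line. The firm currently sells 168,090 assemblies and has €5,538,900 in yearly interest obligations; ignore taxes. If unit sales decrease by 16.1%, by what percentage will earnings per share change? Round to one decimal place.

-59.7%

Contribution at this volume is 168,090 × €82.78 = €13,914,490.20.
Subtracting fixed costs: EBIT = €13,914,490.20 − €4,625,200 = €9,289,290.20.
Interest = €5,538,900.00, so EBIT − I = €3,750,390.20.
Degree of combined leverage = contribution ÷ (EBIT − I) = €13,914,490.20 ÷ €3,750,390.20 = 3.7101.
%ΔEPS = DCL × %ΔSales = 3.7101 × -16.1% = -59.7%.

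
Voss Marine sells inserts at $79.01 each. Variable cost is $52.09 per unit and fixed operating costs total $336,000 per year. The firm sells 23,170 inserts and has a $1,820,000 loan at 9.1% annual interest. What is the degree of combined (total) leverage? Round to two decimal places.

5.11

Total contribution margin = 23,170 × $26.92 = $623,736.40.
Operating income = contribution − fixed costs = $623,736.40 − $336,000 = $287,736.40. Interest = $165,620.00, so EBIT − I = $122,116.40.
DCL = contribution ÷ (EBIT − I) = $623,736.40 ÷ $122,116.40 = 5.1077.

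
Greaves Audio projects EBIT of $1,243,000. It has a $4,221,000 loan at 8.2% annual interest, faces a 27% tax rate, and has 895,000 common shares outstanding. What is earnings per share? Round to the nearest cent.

Pre-tax income = $1,243,000 − $346,122.00 = $896,878.00.
After tax at 27%: net income = $896,878.00 × 0.73 = $654,720.94.
EPS = $654,720.94 ÷ 895,000 = $0.73.

$0.73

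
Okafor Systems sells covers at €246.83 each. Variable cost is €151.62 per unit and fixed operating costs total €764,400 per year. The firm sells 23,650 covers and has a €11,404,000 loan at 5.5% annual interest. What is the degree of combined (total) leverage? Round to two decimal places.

At 23,650 units, contribution = 23,650 × €95.21 = €2,251,716.50.
Operating income = contribution − fixed costs = €2,251,716.50 − €764,400 = €1,487,316.50. Interest = €627,220.00, so EBIT − I = €860,096.50.
DCL = contribution ÷ (EBIT − I) = €2,251,716.50 ÷ €860,096.50 = 2.6180.

2.62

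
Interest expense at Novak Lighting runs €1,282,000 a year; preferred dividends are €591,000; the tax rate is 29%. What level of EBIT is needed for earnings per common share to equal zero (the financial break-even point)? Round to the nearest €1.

€2,114,394

Grossing the preferred dividend up to pre-tax terms: €591,000 / (1 − 0.29) = €832,394.37.
Financial break-even EBIT = interest + D_p ÷ (1 − t) = €1,282,000 + €832,394.37 = €2,114,394.37.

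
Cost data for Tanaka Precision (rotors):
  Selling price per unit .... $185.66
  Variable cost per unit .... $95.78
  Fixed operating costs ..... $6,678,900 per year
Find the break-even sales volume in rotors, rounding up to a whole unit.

74,310 rotors

Contribution margin per unit = $185.66 − $95.78 = $89.88.
Break-even volume = fixed costs ÷ CM per unit = $6,678,900 ÷ $89.88 = 74,309.08, so 74,310 rotors.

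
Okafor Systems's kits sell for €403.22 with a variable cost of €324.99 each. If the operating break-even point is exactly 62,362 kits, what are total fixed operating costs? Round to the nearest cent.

€4,878,579.26

Each unit contributes €403.22 − €324.99 = €78.23.
Since BE = FC / CM, FC = 62,362 × €78.23 = €4,878,579.26.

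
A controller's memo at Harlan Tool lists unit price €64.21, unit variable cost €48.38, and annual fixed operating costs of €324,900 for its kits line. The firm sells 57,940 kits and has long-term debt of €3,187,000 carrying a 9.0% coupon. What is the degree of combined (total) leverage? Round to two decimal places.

At 57,940 units, contribution = 57,940 × €15.83 = €917,190.20.
Operating income = contribution − fixed costs = €917,190.20 − €324,900 = €592,290.20. Interest = €286,830.00.
DOL = €917,190.20 ÷ €592,290.20 = 1.5485; DFL = €592,290.20 ÷ €305,460.20 = 1.9390.
DCL = DOL × DFL = 1.5485 × 1.9390 = 3.0025.

3.00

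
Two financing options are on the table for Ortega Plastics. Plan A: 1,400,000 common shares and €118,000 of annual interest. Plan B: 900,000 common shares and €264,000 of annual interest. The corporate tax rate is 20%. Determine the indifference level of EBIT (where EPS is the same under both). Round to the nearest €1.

€526,800

Set EPS_A = EPS_B: (EBIT − €118,000)(1 − 0.20) ÷ 1,400,000 = (EBIT − €264,000)(1 − 0.20) ÷ 900,000.
Cancelling (1 − t) and cross-multiplying: 900,000·(EBIT − 118,000) = 1,400,000·(EBIT − 264,000).
EBIT × (1,400,000 − 900,000) = 264,000 × 1,400,000 − 118,000 × 900,000 = 263,400,000,000, so EBIT = 263,400,000,000 ÷ 500,000 = 526,800.00.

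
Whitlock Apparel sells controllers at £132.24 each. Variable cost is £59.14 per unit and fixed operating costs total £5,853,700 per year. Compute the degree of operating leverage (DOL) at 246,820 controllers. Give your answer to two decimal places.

1.48

Contribution at this volume is 246,820 × £73.10 = £18,042,542.00.
Operating income = contribution − fixed costs = £18,042,542.00 − £5,853,700 = £12,188,842.00.
So DOL = total CM / EBIT = £18,042,542.00 / £12,188,842.00 = 1.4803.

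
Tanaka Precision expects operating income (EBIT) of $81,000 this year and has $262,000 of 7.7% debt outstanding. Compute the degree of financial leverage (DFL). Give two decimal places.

1.33

Interest = $20,174.00.
DFL = EBIT ÷ (EBIT − I) = $81,000 ÷ ($81,000 − $20,174.00) = $81,000 ÷ $60,826.00 = 1.3317.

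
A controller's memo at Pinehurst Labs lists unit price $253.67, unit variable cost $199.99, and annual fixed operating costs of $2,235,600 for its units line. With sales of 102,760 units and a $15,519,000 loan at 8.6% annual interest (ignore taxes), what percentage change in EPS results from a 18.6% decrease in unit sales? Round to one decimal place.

Total contribution margin = 102,760 × $53.68 = $5,516,156.80.
EBIT = $5,516,156.80 − $2,235,600 = $3,280,556.80.
After interest of $1,334,634.00, pre-tax earnings = $1,945,922.80.
Degree of combined leverage = contribution ÷ (EBIT − I) = $5,516,156.80 ÷ $1,945,922.80 = 2.8347.
%ΔEPS = DCL × %ΔSales = 2.8347 × -18.6% = -52.7%.

-52.7%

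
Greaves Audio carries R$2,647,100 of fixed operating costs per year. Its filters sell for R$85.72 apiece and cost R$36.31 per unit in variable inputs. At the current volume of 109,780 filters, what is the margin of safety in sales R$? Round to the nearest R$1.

Each unit contributes R$85.72 − R$36.31 = R$49.41. Break-even units = R$2,647,100 ÷ R$49.41 = 53,574.18; break-even revenue = 53,574.18 × R$85.72 = R$4,592,378.30.
Current sales = 109,780 × R$85.72 = R$9,410,341.60.
Margin of safety = R$9,410,341.60 − R$4,592,378.30 = R$4,817,963.

R$4,817,963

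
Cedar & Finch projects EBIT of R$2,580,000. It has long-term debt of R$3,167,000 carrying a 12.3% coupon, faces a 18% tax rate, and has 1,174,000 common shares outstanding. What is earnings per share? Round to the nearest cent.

Pre-tax income = R$2,580,000 − R$389,541.00 = R$2,190,459.00.
Net income = R$2,190,459.00 × (1 − 0.18) = R$1,796,176.38.
Per share: R$1,796,176.38 / 1,174,000 shares = R$1.53.

R$1.53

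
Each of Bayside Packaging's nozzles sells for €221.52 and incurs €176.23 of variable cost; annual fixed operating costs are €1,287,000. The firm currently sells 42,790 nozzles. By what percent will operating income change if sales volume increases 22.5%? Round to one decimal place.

+67.0%

Total contribution margin = 42,790 × €45.29 = €1,937,959.10.
Operating income = contribution − fixed costs = €1,937,959.10 − €1,287,000 = €650,959.10.
DOL = contribution ÷ EBIT = €1,937,959.10 ÷ €650,959.10 = 2.9771.
Operating income changes by 2.9771 × +22.5% = +67.0%.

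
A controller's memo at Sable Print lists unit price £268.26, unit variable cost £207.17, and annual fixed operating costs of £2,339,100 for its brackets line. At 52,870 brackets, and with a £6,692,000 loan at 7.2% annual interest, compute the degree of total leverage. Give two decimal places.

At 52,870 units, contribution = 52,870 × £61.09 = £3,229,828.30.
Operating income = contribution − fixed costs = £3,229,828.30 − £2,339,100 = £890,728.30. Interest = £481,824.00, so EBIT − I = £408,904.30.
Degree of total leverage = total CM / (EBIT − interest) = £3,229,828.30 / £408,904.30 = 7.8987.

7.90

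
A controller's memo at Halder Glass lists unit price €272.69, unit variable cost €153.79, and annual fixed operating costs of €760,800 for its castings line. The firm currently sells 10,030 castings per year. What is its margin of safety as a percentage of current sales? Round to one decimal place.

Each unit contributes €272.69 − €153.79 = €118.90. Break-even units = €760,800 ÷ €118.90 = 6,398.65; break-even revenue = 6,398.65 × €272.69 = €1,744,849.05.
Current sales = 10,030 × €272.69 = €2,735,080.70.
Margin of safety = (€2,735,080.70 − €1,744,849.05) ÷ €2,735,080.70 = 36.2%.

36.2%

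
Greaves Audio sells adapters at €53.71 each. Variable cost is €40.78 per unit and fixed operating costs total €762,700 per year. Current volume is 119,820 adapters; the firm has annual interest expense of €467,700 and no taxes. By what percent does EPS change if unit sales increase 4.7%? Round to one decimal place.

+22.8%

Total contribution margin = 119,820 × €12.93 = €1,549,272.60.
Operating income = contribution − fixed costs = €1,549,272.60 − €762,700 = €786,572.60.
Interest = €467,700.00, so EBIT − I = €318,872.60.
Degree of combined leverage = contribution ÷ (EBIT − I) = €1,549,272.60 ÷ €318,872.60 = 4.8586.
EPS therefore changes by 4.8586 × (+4.7%) = +22.8%.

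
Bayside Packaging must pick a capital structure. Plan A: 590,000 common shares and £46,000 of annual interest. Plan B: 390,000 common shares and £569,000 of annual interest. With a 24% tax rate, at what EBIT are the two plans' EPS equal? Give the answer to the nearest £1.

At indifference, (EBIT − 46,000)(1 − t)/590,000 = (EBIT − 569,000)(1 − t)/390,000.
Cancelling (1 − t) and cross-multiplying: 390,000·(EBIT − 46,000) = 590,000·(EBIT − 569,000).
EBIT × (590,000 − 390,000) = 569,000 × 590,000 − 46,000 × 390,000 = 317,770,000,000, so EBIT = 317,770,000,000 ÷ 200,000 = 1,588,850.00.

£1,588,850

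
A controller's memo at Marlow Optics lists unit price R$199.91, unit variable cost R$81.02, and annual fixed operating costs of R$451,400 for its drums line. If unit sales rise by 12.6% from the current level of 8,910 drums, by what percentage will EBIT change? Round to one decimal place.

At 8,910 units, contribution = 8,910 × R$118.89 = R$1,059,309.90.
Subtracting fixed costs: EBIT = R$1,059,309.90 − R$451,400 = R$607,909.90.
So DOL = total CM / EBIT = R$1,059,309.90 / R$607,909.90 = 1.7425.
So EBIT moves 1.7425 × (+12.6%) = +22.0%.

+22.0%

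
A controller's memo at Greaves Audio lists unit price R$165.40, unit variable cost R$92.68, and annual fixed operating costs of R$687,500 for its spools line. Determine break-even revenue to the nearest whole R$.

CM per unit = R$165.40 − R$92.68 = R$72.72; CM ratio = R$72.72 / R$165.40 = 0.4397.
Break-even sales = FC ÷ CM ratio = R$687,500 × R$165.40 / R$72.72 = R$1,563,703.

R$1,563,703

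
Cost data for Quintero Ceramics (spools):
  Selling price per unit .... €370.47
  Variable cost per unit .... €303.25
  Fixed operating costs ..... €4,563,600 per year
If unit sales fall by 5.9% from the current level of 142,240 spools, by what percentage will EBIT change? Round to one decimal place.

Total contribution margin = 142,240 × €67.22 = €9,561,372.80.
Subtracting fixed costs: EBIT = €9,561,372.80 − €4,563,600 = €4,997,772.80.
So DOL = total CM / EBIT = €9,561,372.80 / €4,997,772.80 = 1.9131.
%ΔEBIT = DOL × %ΔSales = 1.9131 × -5.9% = -11.3%.

-11.3%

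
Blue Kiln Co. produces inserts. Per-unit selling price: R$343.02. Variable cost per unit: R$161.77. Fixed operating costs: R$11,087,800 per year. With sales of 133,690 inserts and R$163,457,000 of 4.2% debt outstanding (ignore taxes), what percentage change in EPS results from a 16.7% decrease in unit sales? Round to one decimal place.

Contribution at this volume is 133,690 × R$181.25 = R$24,231,312.50.
Subtracting fixed costs: EBIT = R$24,231,312.50 − R$11,087,800 = R$13,143,512.50.
After interest of R$6,865,194.00, pre-tax earnings = R$6,278,318.50.
DCL = total CM / (EBIT − I) = R$24,231,312.50 / R$6,278,318.50 = 3.8595.
EPS therefore changes by 3.8595 × (-16.7%) = -64.5%.

-64.5%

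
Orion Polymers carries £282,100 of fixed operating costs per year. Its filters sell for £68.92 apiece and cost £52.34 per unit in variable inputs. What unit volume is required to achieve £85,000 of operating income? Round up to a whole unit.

22,142 filters

Contribution margin per unit = £68.92 − £52.34 = £16.58.
Need Q such that Q × £16.58 − £282,100 = £85,000, i.e. Q = £367,100 / £16.58 = 22,141.13 → 22,142.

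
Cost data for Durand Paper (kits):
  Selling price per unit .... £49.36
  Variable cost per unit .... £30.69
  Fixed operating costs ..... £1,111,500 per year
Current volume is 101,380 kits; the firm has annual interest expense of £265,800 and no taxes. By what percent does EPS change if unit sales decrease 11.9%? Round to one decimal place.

At 101,380 units, contribution = 101,380 × £18.67 = £1,892,764.60.
Subtracting fixed costs: EBIT = £1,892,764.60 − £1,111,500 = £781,264.60.
After interest of £265,800.00, pre-tax earnings = £515,464.60.
Degree of combined leverage = contribution ÷ (EBIT − I) = £1,892,764.60 ÷ £515,464.60 = 3.6720.
%ΔEPS = DCL × %ΔSales = 3.6720 × -11.9% = -43.7%.

-43.7%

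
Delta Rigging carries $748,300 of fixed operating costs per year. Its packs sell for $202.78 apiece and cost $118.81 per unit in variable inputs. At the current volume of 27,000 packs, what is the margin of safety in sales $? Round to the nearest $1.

$3,667,983

Unit CM = price − variable cost = $202.78 − $118.81 = $83.97. Break-even units = $748,300 ÷ $83.97 = 8,911.52; break-even revenue = 8,911.52 × $202.78 = $1,807,077.22.
Current sales = 27,000 × $202.78 = $5,475,060.00.
Margin of safety = $5,475,060.00 − $1,807,077.22 = $3,667,983.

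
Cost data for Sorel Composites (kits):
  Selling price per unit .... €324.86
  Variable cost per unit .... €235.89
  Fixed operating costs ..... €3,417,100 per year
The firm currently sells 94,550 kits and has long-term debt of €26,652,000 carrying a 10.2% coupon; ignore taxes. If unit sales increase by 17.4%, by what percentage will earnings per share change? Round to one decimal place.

Total contribution margin = 94,550 × €88.97 = €8,412,113.50.
Operating income = contribution − fixed costs = €8,412,113.50 − €3,417,100 = €4,995,013.50.
Interest = €2,718,504.00, so EBIT − I = €2,276,509.50.
Degree of combined leverage = contribution ÷ (EBIT − I) = €8,412,113.50 ÷ €2,276,509.50 = 3.6952.
%ΔEPS = DCL × %ΔSales = 3.6952 × +17.4% = +64.3%.

+64.3%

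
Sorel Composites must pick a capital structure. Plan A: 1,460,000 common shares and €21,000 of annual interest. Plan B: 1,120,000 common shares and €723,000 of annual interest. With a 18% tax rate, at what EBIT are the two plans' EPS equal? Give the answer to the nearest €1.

Set EPS_A = EPS_B: (EBIT − €21,000)(1 − 0.18) ÷ 1,460,000 = (EBIT − €723,000)(1 − 0.18) ÷ 1,120,000.
Cancelling (1 − t) and cross-multiplying: 1,120,000·(EBIT − 21,000) = 1,460,000·(EBIT − 723,000).
Solving, EBIT = (723,000·1,460,000 − 21,000·1,120,000) / (1,460,000 − 1,120,000) = 1,032,060,000,000 / 340,000 = 3,035,470.59.

€3,035,471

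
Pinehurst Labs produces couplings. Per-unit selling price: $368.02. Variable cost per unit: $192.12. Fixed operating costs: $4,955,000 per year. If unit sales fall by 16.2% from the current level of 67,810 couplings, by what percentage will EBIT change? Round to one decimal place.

Total contribution margin = 67,810 × $175.90 = $11,927,779.00.
EBIT = $11,927,779.00 − $4,955,000 = $6,972,779.00.
Degree of operating leverage = $11,927,779.00 / $6,972,779.00 = 1.7106.
Operating income changes by 1.7106 × -16.2% = -27.7%.

-27.7%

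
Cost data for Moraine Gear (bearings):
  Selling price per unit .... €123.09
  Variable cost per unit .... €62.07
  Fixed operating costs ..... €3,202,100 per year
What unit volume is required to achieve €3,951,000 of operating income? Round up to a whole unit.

Contribution margin per unit = €123.09 − €62.07 = €61.02.
Units = (FC + target) / CM = (€3,202,100 + €3,951,000) / €61.02 = 117,225.50, so 117,226 bearings.

117,226 bearings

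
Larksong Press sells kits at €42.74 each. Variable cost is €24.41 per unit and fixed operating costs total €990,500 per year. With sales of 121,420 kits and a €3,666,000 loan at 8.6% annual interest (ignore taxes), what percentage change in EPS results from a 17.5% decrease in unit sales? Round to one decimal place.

Total contribution margin = 121,420 × €18.33 = €2,225,628.60.
EBIT = €2,225,628.60 − €990,500 = €1,235,128.60.
Interest = €315,276.00, so EBIT − I = €919,852.60.
DCL = total CM / (EBIT − I) = €2,225,628.60 / €919,852.60 = 2.4195.
%ΔEPS = DCL × %ΔSales = 2.4195 × -17.5% = -42.3%.

-42.3%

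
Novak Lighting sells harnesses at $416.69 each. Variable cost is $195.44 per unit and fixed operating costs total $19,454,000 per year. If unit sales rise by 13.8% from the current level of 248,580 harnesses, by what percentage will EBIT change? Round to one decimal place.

+21.4%

At 248,580 units, contribution = 248,580 × $221.25 = $54,998,325.00.
Operating income = contribution − fixed costs = $54,998,325.00 − $19,454,000 = $35,544,325.00.
So DOL = total CM / EBIT = $54,998,325.00 / $35,544,325.00 = 1.5473.
%ΔEBIT = DOL × %ΔSales = 1.5473 × +13.8% = +21.4%.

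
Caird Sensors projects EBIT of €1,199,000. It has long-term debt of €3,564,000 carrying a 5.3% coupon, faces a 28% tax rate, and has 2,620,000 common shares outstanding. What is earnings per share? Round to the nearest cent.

Pre-tax income = €1,199,000 − €188,892.00 = €1,010,108.00.
After tax at 28%: net income = €1,010,108.00 × 0.72 = €727,277.76.
Per share: €727,277.76 / 2,620,000 shares = €0.28.

€0.28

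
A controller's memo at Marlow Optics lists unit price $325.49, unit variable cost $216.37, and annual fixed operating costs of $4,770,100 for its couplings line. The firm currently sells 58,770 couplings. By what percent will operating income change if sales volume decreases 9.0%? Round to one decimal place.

At 58,770 units, contribution = 58,770 × $109.12 = $6,412,982.40.
Operating income = contribution − fixed costs = $6,412,982.40 − $4,770,100 = $1,642,882.40.
DOL = contribution ÷ EBIT = $6,412,982.40 ÷ $1,642,882.40 = 3.9035.
%ΔEBIT = DOL × %ΔSales = 3.9035 × -9.0% = -35.1%.

-35.1%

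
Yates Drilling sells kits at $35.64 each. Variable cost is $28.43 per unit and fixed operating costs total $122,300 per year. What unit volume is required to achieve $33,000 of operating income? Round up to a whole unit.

Unit CM = price − variable cost = $35.64 − $28.43 = $7.21.
Units = (FC + target) / CM = ($122,300 + $33,000) / $7.21 = 21,539.53, so 21,540 kits.

21,540 kits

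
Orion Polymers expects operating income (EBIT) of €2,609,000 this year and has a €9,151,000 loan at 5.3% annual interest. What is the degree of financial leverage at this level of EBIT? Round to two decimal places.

Interest = €485,003.00.
DFL = EBIT ÷ (EBIT − I) = €2,609,000 ÷ (€2,609,000 − €485,003.00) = €2,609,000 ÷ €2,123,997.00 = 1.2283.

1.23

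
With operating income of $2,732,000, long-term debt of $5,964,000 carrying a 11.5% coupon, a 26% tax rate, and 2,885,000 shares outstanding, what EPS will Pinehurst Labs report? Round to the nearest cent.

$0.52

Interest = $685,860.00, so EBT = $2,732,000 − $685,860.00 = $2,046,140.00.
After tax at 26%: net income = $2,046,140.00 × 0.74 = $1,514,143.60.
EPS = $1,514,143.60 ÷ 2,885,000 = $0.52.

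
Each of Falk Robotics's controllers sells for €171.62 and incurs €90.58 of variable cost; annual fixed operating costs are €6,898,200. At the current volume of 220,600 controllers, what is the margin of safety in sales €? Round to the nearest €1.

Each unit contributes €171.62 − €90.58 = €81.04. Break-even units = €6,898,200 ÷ €81.04 = 85,120.93; break-even revenue = 85,120.93 × €171.62 = €14,608,453.65.
Current sales = 220,600 × €171.62 = €37,859,372.00.
Margin of safety = €37,859,372.00 − €14,608,453.65 = €23,250,918.

€23,250,918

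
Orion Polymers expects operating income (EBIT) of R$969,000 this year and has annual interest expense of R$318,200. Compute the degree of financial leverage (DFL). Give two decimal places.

1.49

Annual interest charges come to R$318,200.00.
Degree of financial leverage = EBIT / (EBIT − interest) = R$969,000 / R$650,800.00 = 1.4889.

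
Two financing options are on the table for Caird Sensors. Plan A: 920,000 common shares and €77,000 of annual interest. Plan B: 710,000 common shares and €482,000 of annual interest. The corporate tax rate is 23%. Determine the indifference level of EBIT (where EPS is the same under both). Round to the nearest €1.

At indifference, (EBIT − 77,000)(1 − t)/920,000 = (EBIT − 482,000)(1 − t)/710,000.
The (1 − t) factor cancels: (EBIT − 77,000) × 710,000 = (EBIT − 482,000) × 920,000.
EBIT × (920,000 − 710,000) = 482,000 × 920,000 − 77,000 × 710,000 = 388,770,000,000, so EBIT = 388,770,000,000 ÷ 210,000 = 1,851,285.71.

€1,851,286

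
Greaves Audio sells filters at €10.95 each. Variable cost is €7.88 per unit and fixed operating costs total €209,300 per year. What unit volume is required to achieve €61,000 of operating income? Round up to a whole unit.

88,046 filters

Each unit contributes €10.95 − €7.88 = €3.07.
Required volume = (fixed costs + target profit) ÷ CM = (€209,300 + €61,000) ÷ €3.07 = 88,045.60, so 88,046 filters.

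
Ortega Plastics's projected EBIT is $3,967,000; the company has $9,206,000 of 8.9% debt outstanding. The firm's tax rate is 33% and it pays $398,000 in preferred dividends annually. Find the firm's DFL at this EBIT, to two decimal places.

Interest = $819,334.00.
Preferred dividends grossed up pre-tax: $398,000 / (1 − 0.33) = $594,029.85.
DFL = EBIT ÷ [EBIT − I − D_p/(1−t)] = $3,967,000 ÷ [$3,967,000 − $819,334.00 − $594,029.85] = $3,967,000 ÷ $2,553,636.15 = 1.5535.

1.55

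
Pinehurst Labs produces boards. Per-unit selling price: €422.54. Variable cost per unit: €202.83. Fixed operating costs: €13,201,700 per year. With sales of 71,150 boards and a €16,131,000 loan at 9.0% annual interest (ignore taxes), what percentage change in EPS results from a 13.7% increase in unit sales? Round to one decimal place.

+218.8%

At 71,150 units, contribution = 71,150 × €219.71 = €15,632,366.50.
EBIT = €15,632,366.50 − €13,201,700 = €2,430,666.50.
After interest of €1,451,790.00, pre-tax earnings = €978,876.50.
DCL = total CM / (EBIT − I) = €15,632,366.50 / €978,876.50 = 15.9697.
%ΔEPS = DCL × %ΔSales = 15.9697 × +13.7% = +218.8%.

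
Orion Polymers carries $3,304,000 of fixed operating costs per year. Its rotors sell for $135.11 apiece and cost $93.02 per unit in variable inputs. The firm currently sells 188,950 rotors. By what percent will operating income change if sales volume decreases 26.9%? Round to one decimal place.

Total contribution margin = 188,950 × $42.09 = $7,952,905.50.
EBIT = $7,952,905.50 − $3,304,000 = $4,648,905.50.
Degree of operating leverage = $7,952,905.50 / $4,648,905.50 = 1.7107.
So EBIT moves 1.7107 × (-26.9%) = -46.0%.

-46.0%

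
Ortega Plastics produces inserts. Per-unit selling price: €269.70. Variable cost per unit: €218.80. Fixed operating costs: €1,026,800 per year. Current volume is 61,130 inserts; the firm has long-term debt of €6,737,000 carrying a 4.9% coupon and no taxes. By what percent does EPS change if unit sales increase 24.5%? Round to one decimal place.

+43.4%

Total contribution margin = 61,130 × €50.90 = €3,111,517.00.
Operating income = contribution − fixed costs = €3,111,517.00 − €1,026,800 = €2,084,717.00.
Interest = €330,113.00, so EBIT − I = €1,754,604.00.
Degree of combined leverage = contribution ÷ (EBIT − I) = €3,111,517.00 ÷ €1,754,604.00 = 1.7733.
EPS therefore changes by 1.7733 × (+24.5%) = +43.4%.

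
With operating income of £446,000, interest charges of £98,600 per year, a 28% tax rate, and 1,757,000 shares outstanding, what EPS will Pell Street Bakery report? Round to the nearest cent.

£0.14

Pre-tax income = £446,000 − £98,600.00 = £347,400.00.
Net income = £347,400.00 × (1 − 0.28) = £250,128.00.
Per share: £250,128.00 / 1,757,000 shares = £0.14.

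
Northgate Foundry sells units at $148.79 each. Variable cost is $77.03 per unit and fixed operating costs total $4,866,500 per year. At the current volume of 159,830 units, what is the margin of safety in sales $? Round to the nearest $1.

$13,690,714

Unit CM = price − variable cost = $148.79 − $77.03 = $71.76. Break-even units = $4,866,500 ÷ $71.76 = 67,816.33; break-even revenue = 67,816.33 × $148.79 = $10,090,392.07.
Current sales = 159,830 × $148.79 = $23,781,105.70.
Margin of safety = $23,781,105.70 − $10,090,392.07 = $13,690,714.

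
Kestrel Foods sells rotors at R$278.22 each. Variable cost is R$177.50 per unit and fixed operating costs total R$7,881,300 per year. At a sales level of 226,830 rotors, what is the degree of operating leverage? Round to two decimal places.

At 226,830 units, contribution = 226,830 × R$100.72 = R$22,846,317.60.
Subtracting fixed costs: EBIT = R$22,846,317.60 − R$7,881,300 = R$14,965,017.60.
DOL = contribution ÷ EBIT = R$22,846,317.60 ÷ R$14,965,017.60 = 1.5266.

1.53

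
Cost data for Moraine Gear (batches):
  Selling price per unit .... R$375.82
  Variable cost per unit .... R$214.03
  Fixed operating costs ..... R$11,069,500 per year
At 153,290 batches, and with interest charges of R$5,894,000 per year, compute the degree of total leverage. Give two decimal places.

Contribution at this volume is 153,290 × R$161.79 = R$24,800,789.10.
EBIT = R$24,800,789.10 − R$11,069,500 = R$13,731,289.10. Interest = R$5,894,000.00, so EBIT − I = R$7,837,289.10.
Degree of total leverage = total CM / (EBIT − interest) = R$24,800,789.10 / R$7,837,289.10 = 3.1645.

3.16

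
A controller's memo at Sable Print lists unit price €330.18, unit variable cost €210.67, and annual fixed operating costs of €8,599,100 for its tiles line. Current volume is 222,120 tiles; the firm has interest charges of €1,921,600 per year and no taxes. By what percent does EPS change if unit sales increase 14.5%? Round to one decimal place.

+24.0%

Contribution at this volume is 222,120 × €119.51 = €26,545,561.20.
Operating income = contribution − fixed costs = €26,545,561.20 − €8,599,100 = €17,946,461.20.
After interest of €1,921,600.00, pre-tax earnings = €16,024,861.20.
DCL = total CM / (EBIT − I) = €26,545,561.20 / €16,024,861.20 = 1.6565.
%ΔEPS = DCL × %ΔSales = 1.6565 × +14.5% = +24.0%.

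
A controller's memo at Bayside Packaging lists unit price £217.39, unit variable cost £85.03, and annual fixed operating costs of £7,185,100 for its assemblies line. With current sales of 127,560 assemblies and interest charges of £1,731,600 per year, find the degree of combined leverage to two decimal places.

At 127,560 units, contribution = 127,560 × £132.36 = £16,883,841.60.
Subtracting fixed costs: EBIT = £16,883,841.60 − £7,185,100 = £9,698,741.60. Interest = £1,731,600.00.
DOL = £16,883,841.60 ÷ £9,698,741.60 = 1.7408; DFL = £9,698,741.60 ÷ £7,967,141.60 = 1.2173.
DCL = DOL × DFL = 1.7408 × 1.2173 = 2.1191.

2.12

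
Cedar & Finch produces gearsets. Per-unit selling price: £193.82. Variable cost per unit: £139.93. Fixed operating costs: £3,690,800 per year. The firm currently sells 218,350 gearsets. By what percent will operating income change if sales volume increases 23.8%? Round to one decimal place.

Total contribution margin = 218,350 × £53.89 = £11,766,881.50.
Operating income = contribution − fixed costs = £11,766,881.50 − £3,690,800 = £8,076,081.50.
So DOL = total CM / EBIT = £11,766,881.50 / £8,076,081.50 = 1.4570.
Operating income changes by 1.4570 × +23.8% = +34.7%.

+34.7%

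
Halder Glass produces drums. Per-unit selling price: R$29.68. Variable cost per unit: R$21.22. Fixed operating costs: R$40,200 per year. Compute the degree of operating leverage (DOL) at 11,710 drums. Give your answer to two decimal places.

Contribution at this volume is 11,710 × R$8.46 = R$99,066.60.
Subtracting fixed costs: EBIT = R$99,066.60 − R$40,200 = R$58,866.60.
DOL = contribution ÷ EBIT = R$99,066.60 ÷ R$58,866.60 = 1.6829.

1.68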